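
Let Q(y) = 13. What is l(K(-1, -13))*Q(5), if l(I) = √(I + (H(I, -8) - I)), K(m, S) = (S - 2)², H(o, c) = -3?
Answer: 13*I*√3 ≈ 22.517*I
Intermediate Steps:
K(m, S) = (-2 + S)²
l(I) = I*√3 (l(I) = √(I + (-3 - I)) = √(-3) = I*√3)
l(K(-1, -13))*Q(5) = (I*√3)*13 = 13*I*√3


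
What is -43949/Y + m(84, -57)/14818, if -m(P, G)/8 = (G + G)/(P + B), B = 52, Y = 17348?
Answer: -5534519561/2185032644 ≈ -2.5329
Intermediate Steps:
m(P, G) = -16*G/(52 + P) (m(P, G) = -8*(G + G)/(P + 52) = -8*2*G/(52 + P) = -16*G/(52 + P))
-43949/Y + m(84, -57)/14818 = -43949/17348 - 16*(-57)/(52 + 84)/14818 = -43949*1/17348 - 16*(-57)/136*(1/14818) = -43949/17348 - 16*(-57)*1/136*(1/14818) = -43949/17348 + (114/17)*(1/14818) = -43949/17348 + 57/125953 = -5534519561/2185032644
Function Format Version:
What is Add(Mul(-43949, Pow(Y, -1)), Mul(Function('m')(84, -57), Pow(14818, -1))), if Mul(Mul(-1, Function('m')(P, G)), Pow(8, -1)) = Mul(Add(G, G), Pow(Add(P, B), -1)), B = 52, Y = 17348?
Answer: Rational(-5534519561, 2185032644) ≈ -2.5329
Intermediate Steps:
Function('m')(P, G) = Mul(-16, G, Pow(Add(52, P), -1)) (Function('m')(P, G) = Mul(-8, Mul(Add(G, G), Pow(Add(P, 52), -1))) = Mul(-8, Mul(Mul(2, G), Pow(Add(52, P), -1))) = Mul(-8, Mul(2, G, Pow(Add(52, P), -1))) = Mul(-16, G, Pow(Add(52, P), -1)))
Add(Mul(-43949, Pow(Y, -1)), Mul(Function('m')(84, -57), Pow(14818, -1))) = Add(Mul(-43949, Pow(17348, -1)), Mul(Mul(-16, -57, Pow(Add(52, 84), -1)), Pow(14818, -1))) = Add(Mul(-43949, Rational(1, 17348)), Mul(Mul(-16, -57, Pow(136, -1)), Rational(1, 14818))) = Add(Rational(-43949, 17348), Mul(Mul(-16, -57, Rational(1, 136)), Rational(1, 14818))) = Add(Rational(-43949, 17348), Mul(Rational(114, 17), Rational(1, 14818))) = Add(Rational(-43949, 17348), Rational(57, 125953)) = Rational(-5534519561, 2185032644)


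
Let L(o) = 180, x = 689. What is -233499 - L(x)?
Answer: -233679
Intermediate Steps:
-233499 - L(x) = -233499 - 1*180 = -233499 - 180 = -233679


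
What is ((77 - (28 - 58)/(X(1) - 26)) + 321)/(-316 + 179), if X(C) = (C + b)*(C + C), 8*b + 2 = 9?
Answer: -35302/12193 ≈ -2.8953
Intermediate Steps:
b = 7/8 (b = -¼ + (⅛)*9 = -¼ + 9/8 = 7/8 ≈ 0.87500)
X(C) = 2*C*(7/8 + C) (X(C) = (C + 7/8)*(C + C) = (7/8 + C)*(2*C) = 2*C*(7/8 + C))
((77 - (28 - 58)/(X(1) - 26)) + 321)/(-316 + 179) = ((77 - (28 - 58)/((¼)*1*(7 + 8*1) - 26)) + 321)/(-316 + 179) = ((77 - (-30)/((¼)*1*(7 + 8) - 26)) + 321)/(-137) = ((77 - (-30)/((¼)*1*15 - 26)) + 321)*(-1/137) = ((77 - (-30)/(15/4 - 26)) + 321)*(-1/137) = ((77 - (-30)/(-89/4)) + 321)*(-1/137) = ((77 - (-30)*(-4)/89) + 321)*(-1/137) = ((77 - 1*120/89) + 321)*(-1/137) = ((77 - 120/89) + 321)*(-1/137) = (6733/89 + 321)*(-1/137) = (35302/89)*(-1/137) = -35302/12193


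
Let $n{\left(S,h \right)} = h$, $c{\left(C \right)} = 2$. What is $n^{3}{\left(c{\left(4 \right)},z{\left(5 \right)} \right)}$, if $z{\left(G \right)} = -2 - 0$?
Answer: $-8$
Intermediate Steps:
$z{\left(G \right)} = -2$ ($z{\left(G \right)} = -2 + 0 = -2$)
$n^{3}{\left(c{\left(4 \right)},z{\left(5 \right)} \right)} = \left(-2\right)^{3} = -8$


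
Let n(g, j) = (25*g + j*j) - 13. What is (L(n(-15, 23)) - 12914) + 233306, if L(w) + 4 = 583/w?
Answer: 31075291/141 ≈ 2.2039e+5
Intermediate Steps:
n(g, j) = -13 + j**2 + 25*g (n(g, j) = (25*g + j**2) - 13 = (j**2 + 25*g) - 13 = -13 + j**2 + 25*g)
L(w) = -4 + 583/w
(L(n(-15, 23)) - 12914) + 233306 = ((-4 + 583/(-13 + 23**2 + 25*(-15))) - 12914) + 233306 = ((-4 + 583/(-13 + 529 - 375)) - 12914) + 233306 = ((-4 + 583/141) - 12914) + 233306 = (19/141 - 12914) + 233306 = -1820855/141 + 233306 = 31075291/141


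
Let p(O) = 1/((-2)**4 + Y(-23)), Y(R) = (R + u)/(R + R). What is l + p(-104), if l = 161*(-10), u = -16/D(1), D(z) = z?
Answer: -1247704/775 ≈ -1609.9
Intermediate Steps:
u = -16 (u = -16/1 = -16*1 = -16)
Y(R) = (-16 + R)/(2*R) (Y(R) = (R - 16)/(R + R) = (-16 + R)/((2*R)) = (-16 + R)*(1/(2*R)) = (-16 + R)/(2*R))
l = -1610
p(O) = 46/775 (p(O) = 1/((-2)**4 + (1/2)*(-16 - 23)/(-23)) = 1/(16 + (1/2)*(-1/23)*(-39)) = 1/(16 + 39/46) = 1/(775/46) = 46/775)
l + p(-104) = -1610 + 46/775 = -1247704/775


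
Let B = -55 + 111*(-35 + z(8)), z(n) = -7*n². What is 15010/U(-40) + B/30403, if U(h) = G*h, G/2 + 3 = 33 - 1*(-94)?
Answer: -98873559/30159776 ≈ -3.2783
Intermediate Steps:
G = 248 (G = -6 + 2*(33 - 1*(-94)) = -6 + 2*(33 + 94) = -6 + 2*127 = -6 + 254 = 248)
U(h) = 248*h
B = -53668 (B = -55 + 111*(-35 - 7*8²) = -55 + 111*(-35 - 7*64) = -55 + 111*(-35 - 448) = -55 + 111*(-483) = -55 - 53613 = -53668)
15010/U(-40) + B/30403 = 15010/((248*(-40))) - 53668/30403 = 15010/(-9920) - 53668*1/30403 = 15010*(-1/9920) - 53668/30403 = -1501/992 - 53668/30403 = -98873559/30159776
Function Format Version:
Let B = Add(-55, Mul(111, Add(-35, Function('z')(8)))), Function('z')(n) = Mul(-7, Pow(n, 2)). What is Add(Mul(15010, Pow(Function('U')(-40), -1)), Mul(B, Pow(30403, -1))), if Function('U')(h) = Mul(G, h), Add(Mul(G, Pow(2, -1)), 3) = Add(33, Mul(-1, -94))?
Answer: Rational(-98873559, 30159776) ≈ -3.2783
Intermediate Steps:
G = 248 (G = Add(-6, Mul(2, Add(33, Mul(-1, -94)))) = Add(-6, Mul(2, Add(33, 94))) = Add(-6, Mul(2, 127)) = Add(-6, 254) = 248)
Function('U')(h) = Mul(248, h)
B = -53668 (B = Add(-55, Mul(111, Add(-35, Mul(-7, Pow(8, 2))))) = Add(-55, Mul(111, Add(-35, Mul(-7, 64)))) = Add(-55, Mul(111, Add(-35, -448))) = Add(-55, Mul(111, -483)) = Add(-55, -53613) = -53668)
Add(Mul(15010, Pow(Function('U')(-40), -1)), Mul(B, Pow(30403, -1))) = Add(Mul(15010, Pow(Mul(248, -40), -1)), Mul(-53668, Pow(30403, -1))) = Add(Mul(15010, Pow(-9920, -1)), Mul(-53668, Rational(1, 30403))) = Add(Mul(15010, Rational(-1, 9920)), Rational(-53668, 30403)) = Add(Rational(-1501, 992), Rational(-53668, 30403)) = Rational(-98873559, 30159776)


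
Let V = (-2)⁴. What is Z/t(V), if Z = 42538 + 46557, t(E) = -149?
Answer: -89095/149 ≈ -597.95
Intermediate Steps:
V = 16
Z = 89095
Z/t(V) = 89095/(-149) = 89095*(-1/149) = -89095/149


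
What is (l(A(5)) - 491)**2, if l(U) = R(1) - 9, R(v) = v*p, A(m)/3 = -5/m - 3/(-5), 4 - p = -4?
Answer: 242064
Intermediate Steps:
p = 8 (p = 4 - 1*(-4) = 4 + 4 = 8)
A(m) = 9/5 - 15/m (A(m) = 3*(-5/m - 3/(-5)) = 3*(-5/m - 3*(-1/5)) = 3*(-5/m + 3/5) = 3*(3/5 - 5/m) = 9/5 - 15/m)
R(v) = 8*v (R(v) = v*8 = 8*v)
l(U) = -1 (l(U) = 8*1 - 9 = 8 - 9 = -1)
(l(A(5)) - 491)**2 = (-1 - 491)**2 = (-492)**2 = 242064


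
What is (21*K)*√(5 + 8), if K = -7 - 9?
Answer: -336*√13 ≈ -1211.5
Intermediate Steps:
K = -16
(21*K)*√(5 + 8) = (21*(-16))*√(5 + 8) = -336*√13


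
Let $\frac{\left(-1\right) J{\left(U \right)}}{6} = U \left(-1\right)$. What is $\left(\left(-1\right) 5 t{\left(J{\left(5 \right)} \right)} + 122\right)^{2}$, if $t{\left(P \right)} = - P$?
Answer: $73984$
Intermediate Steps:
$J{\left(U \right)} = 6 U$ ($J{\left(U \right)} = - 6 U \left(-1\right) = - 6 \left(- U\right) = 6 U$)
$\left(\left(-1\right) 5 t{\left(J{\left(5 \right)} \right)} + 122\right)^{2} = \left(\left(-1\right) 5 \left(- 6 \cdot 5\right) + 122\right)^{2} = \left(- 5 \left(\left(-1\right) 30\right) + 122\right)^{2} = \left(\left(-5\right) \left(-30\right) + 122\right)^{2} = \left(150 + 122\right)^{2} = 272^{2} = 73984$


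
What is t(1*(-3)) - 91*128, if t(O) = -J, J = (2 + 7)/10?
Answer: -116489/10 ≈ -11649.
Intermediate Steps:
J = 9/10 (J = 9*(1/10) = 9/10 ≈ 0.90000)
t(O) = -9/10 (t(O) = -1*9/10 = -9/10)
t(1*(-3)) - 91*128 = -9/10 - 91*128 = -9/10 - 11648 = -116489/10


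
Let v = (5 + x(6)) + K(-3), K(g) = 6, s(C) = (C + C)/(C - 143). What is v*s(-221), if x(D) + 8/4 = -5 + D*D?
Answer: 340/7 ≈ 48.571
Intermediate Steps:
s(C) = 2*C/(-143 + C) (s(C) = (2*C)/(-143 + C) = 2*C/(-143 + C))
x(D) = -7 + D**2 (x(D) = -2 + (-5 + D*D) = -2 + (-5 + D**2) = -7 + D**2)
v = 40 (v = (5 + (-7 + 6**2)) + 6 = (5 + (-7 + 36)) + 6 = (5 + 29) + 6 = 34 + 6 = 40)
v*s(-221) = 40*(2*(-221)/(-143 - 221)) = 40*(2*(-221)/(-364)) = 40*(2*(-221)*(-1/364)) = 40*(17/14) = 340/7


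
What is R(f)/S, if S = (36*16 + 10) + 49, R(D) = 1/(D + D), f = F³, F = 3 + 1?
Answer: 1/81280 ≈ 1.2303e-5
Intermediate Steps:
F = 4
f = 64 (f = 4³ = 64)
R(D) = 1/(2*D)
S = 635 (S = (576 + 10) + 49 = 586 + 49 = 635)
R(f)/S = ((½)/64)/635 = ((½)*(1/64))*(1/635) = (1/128)*(1/635) = 1/81280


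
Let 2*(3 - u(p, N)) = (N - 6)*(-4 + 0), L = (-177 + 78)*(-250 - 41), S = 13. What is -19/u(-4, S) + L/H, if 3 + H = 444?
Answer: 53486/833 ≈ 64.209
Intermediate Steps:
L = 28809 (L = -99*(-291) = 28809)
H = 441 (H = -3 + 444 = 441)
u(p, N) = -9 + 2*N (u(p, N) = 3 - (N - 6)*(-4 + 0)/2 = 3 - (-6 + N)*(-4)/2 = 3 - (24 - 4*N)/2 = 3 + (-12 + 2*N) = -9 + 2*N)
-19/u(-4, S) + L/H = -19/(-9 + 2*13) + 28809/441 = -19/(-9 + 26) + 28809*(1/441) = -19/17 + 3201/49 = 53486/833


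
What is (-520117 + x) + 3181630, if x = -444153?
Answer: 2217360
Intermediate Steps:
(-520117 + x) + 3181630 = (-520117 - 444153) + 3181630 = -964270 + 3181630 = 2217360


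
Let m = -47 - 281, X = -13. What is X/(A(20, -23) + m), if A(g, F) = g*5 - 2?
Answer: 13/230 ≈ 0.056522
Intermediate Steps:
A(g, F) = -2 + 5*g (A(g, F) = 5*g - 2 = -2 + 5*g)
m = -328
X/(A(20, -23) + m) = -13/((-2 + 5*20) - 328) = -13/((-2 + 100) - 328) = -13/(98 - 328) = -13/(-230) = -1/230*(-13) = 13/230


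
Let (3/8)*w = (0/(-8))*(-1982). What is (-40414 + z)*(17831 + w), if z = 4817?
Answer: -634730107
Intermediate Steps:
w = 0 (w = 8*((0/(-8))*(-1982))/3 = 8*((0*(-⅛))*(-1982))/3 = 8*(0*(-1982))/3 = (8/3)*0 = 0)
(-40414 + z)*(17831 + w) = (-40414 + 4817)*(17831 + 0) = -35597*17831 = -634730107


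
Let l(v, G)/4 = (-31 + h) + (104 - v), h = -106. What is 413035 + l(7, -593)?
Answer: 412875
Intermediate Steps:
l(v, G) = -132 - 4*v (l(v, G) = 4*((-31 - 106) + (104 - v)) = 4*(-137 + (104 - v)) = 4*(-33 - v) = -132 - 4*v)
413035 + l(7, -593) = 413035 + (-132 - 4*7) = 413035 + (-132 - 28) = 413035 - 160 = 412875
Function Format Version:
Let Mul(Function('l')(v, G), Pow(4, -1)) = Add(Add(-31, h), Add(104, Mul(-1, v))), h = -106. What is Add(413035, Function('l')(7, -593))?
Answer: 412875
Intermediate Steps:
Function('l')(v, G) = Add(-132, Mul(-4, v)) (Function('l')(v, G) = Mul(4, Add(Add(-31, -106), Add(104, Mul(-1, v)))) = Mul(4, Add(-137, Add(104, Mul(-1, v)))) = Mul(4, Add(-33, Mul(-1, v))) = Add(-132, Mul(-4, v)))
Add(413035, Function('l')(7, -593)) = Add(413035, Add(-132, Mul(-4, 7))) = Add(413035, Add(-132, -28)) = Add(413035, -160) = 412875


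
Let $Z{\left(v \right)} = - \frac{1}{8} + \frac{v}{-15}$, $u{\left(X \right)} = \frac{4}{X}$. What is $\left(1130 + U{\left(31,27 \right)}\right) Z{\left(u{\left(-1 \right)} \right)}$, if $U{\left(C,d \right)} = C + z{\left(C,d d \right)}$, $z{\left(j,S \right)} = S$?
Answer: $\frac{1071}{4} \approx 267.75$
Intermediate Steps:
$U{\left(C,d \right)} = C + d^{2}$ ($U{\left(C,d \right)} = C + d d = C + d^{2}$)
$Z{\left(v \right)} = - \frac{1}{8} - \frac{v}{15}$ ($Z{\left(v \right)} = \left(-1\right) \frac{1}{8} + v \left(- \frac{1}{15}\right) = - \frac{1}{8} - \frac{v}{15}$)
$\left(1130 + U{\left(31,27 \right)}\right) Z{\left(u{\left(-1 \right)} \right)} = \left(1130 + \left(31 + 27^{2}\right)\right) \left(- \frac{1}{8} - \frac{4 \frac{1}{-1}}{15}\right) = \left(1130 + \left(31 + 729\right)\right) \left(- \frac{1}{8} - \frac{4 \left(-1\right)}{15}\right) = \left(1130 + 760\right) \left(- \frac{1}{8} - - \frac{4}{15}\right) = 1890 \left(- \frac{1}{8} + \frac{4}{15}\right) = 1890 \cdot \frac{17}{120} = \frac{1071}{4}$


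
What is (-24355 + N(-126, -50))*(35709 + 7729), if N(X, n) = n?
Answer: -1060104390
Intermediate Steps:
(-24355 + N(-126, -50))*(35709 + 7729) = (-24355 - 50)*(35709 + 7729) = -24405*43438 = -1060104390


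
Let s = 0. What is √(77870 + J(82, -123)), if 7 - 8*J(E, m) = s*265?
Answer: √1245934/4 ≈ 279.05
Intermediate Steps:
J(E, m) = 7/8 (J(E, m) = 7/8 - 0*265 = 7/8 - ⅛*0 = 7/8 + 0 = 7/8)
√(77870 + J(82, -123)) = √(77870 + 7/8) = √(622967/8) = √1245934/4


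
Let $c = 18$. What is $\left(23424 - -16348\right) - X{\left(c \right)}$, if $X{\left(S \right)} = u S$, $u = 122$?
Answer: $37576$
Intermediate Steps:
$X{\left(S \right)} = 122 S$
$\left(23424 - -16348\right) - X{\left(c \right)} = \left(23424 - -16348\right) - 122 \cdot 18 = \left(23424 + 16348\right) - 2196 = 39772 - 2196 = 37576$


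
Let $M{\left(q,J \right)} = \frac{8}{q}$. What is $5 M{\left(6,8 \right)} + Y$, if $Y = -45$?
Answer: $- \frac{115}{3} \approx -38.333$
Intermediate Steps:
$5 M{\left(6,8 \right)} + Y = 5 \cdot \frac{8}{6} - 45 = 5 \cdot 8 \cdot \frac{1}{6} - 45 = 5 \cdot \frac{4}{3} - 45 = \frac{20}{3} - 45 = - \frac{115}{3}$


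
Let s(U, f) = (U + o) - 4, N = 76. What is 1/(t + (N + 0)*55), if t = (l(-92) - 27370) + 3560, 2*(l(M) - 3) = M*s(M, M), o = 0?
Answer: -1/15211 ≈ -6.5742e-5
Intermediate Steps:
s(U, f) = -4 + U (s(U, f) = (U + 0) - 4 = U - 4 = -4 + U)
l(M) = 3 + M*(-4 + M)/2 (l(M) = 3 + (M*(-4 + M))/2 = 3 + M*(-4 + M)/2)
t = -19391 (t = ((3 + (½)*(-92)*(-4 - 92)) - 27370) + 3560 = ((3 + (½)*(-92)*(-96)) - 27370) + 3560 = ((3 + 4416) - 27370) + 3560 = (4419 - 27370) + 3560 = -22951 + 3560 = -19391)
1/(t + (N + 0)*55) = 1/(-19391 + (76 + 0)*55) = 1/(-19391 + 76*55) = 1/(-19391 + 4180) = 1/(-15211) = -1/15211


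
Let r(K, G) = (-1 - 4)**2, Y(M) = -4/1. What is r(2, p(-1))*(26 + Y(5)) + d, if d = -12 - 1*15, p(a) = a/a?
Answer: 523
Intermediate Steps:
p(a) = 1
Y(M) = -4 (Y(M) = -4*1 = -4)
r(K, G) = 25 (r(K, G) = (-5)**2 = 25)
d = -27 (d = -12 - 15 = -27)
r(2, p(-1))*(26 + Y(5)) + d = 25*(26 - 4) - 27 = 25*22 - 27 = 550 - 27 = 523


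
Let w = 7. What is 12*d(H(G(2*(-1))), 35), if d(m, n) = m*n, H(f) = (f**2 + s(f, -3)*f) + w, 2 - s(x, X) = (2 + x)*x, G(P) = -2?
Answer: 2940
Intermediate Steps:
s(x, X) = 2 - x*(2 + x) (s(x, X) = 2 - (2 + x)*x = 2 - x*(2 + x))
H(f) = 7 + f**2 + f*(2 - f**2 - 2*f) (H(f) = (f**2 + (2 - f**2 - 2*f)*f) + 7 = (f**2 + f*(2 - f**2 - 2*f)) + 7 = 7 + f**2 + f*(2 - f**2 - 2*f))
12*d(H(G(2*(-1))), 35) = 12*((7 - 1*(-2)**2 - 1*(-2)**3 + 2*(-2))*35) = 12*((7 - 1*4 - 1*(-8) - 4)*35) = 12*((7 - 4 + 8 - 4)*35) = 12*(7*35) = 12*245 = 2940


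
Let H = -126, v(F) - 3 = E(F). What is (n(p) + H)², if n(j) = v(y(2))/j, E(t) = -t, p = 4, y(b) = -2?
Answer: 249001/16 ≈ 15563.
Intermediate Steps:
v(F) = 3 - F
n(j) = 5/j (n(j) = (3 - 1*(-2))/j = (3 + 2)/j = 5/j)
(n(p) + H)² = (5/4 - 126)² = (-499/4)² = 249001/16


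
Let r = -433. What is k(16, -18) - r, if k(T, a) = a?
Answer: 415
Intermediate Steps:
k(16, -18) - r = -18 - 1*(-433) = -18 + 433 = 415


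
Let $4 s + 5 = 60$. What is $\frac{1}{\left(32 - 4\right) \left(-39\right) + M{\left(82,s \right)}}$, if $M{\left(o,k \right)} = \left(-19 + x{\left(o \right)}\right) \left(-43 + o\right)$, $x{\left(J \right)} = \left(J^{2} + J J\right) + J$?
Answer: $\frac{1}{525837} \approx 1.9017 \cdot 10^{-6}$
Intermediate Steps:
$s = \frac{55}{4}$ ($s = - \frac{5}{4} + \frac{1}{4} \cdot 60 = - \frac{5}{4} + 15 = \frac{55}{4} \approx 13.75$)
$x{\left(J \right)} = J + 2 J^{2}$ ($x{\left(J \right)} = \left(J^{2} + J^{2}\right) + J = 2 J^{2} + J = J + 2 J^{2}$)
$M{\left(o,k \right)} = \left(-43 + o\right) \left(-19 + o \left(1 + 2 o\right)\right)$ ($M{\left(o,k \right)} = \left(-19 + o \left(1 + 2 o\right)\right) \left(-43 + o\right) = \left(-43 + o\right) \left(-19 + o \left(1 + 2 o\right)\right)$)
$\frac{1}{\left(32 - 4\right) \left(-39\right) + M{\left(82,s \right)}} = \frac{1}{\left(32 - 4\right) \left(-39\right) + \left(817 - 85 \cdot 82^{2} - 5084 + 2 \cdot 82^{3}\right)} = \frac{1}{28 \left(-39\right) + \left(817 - 571540 - 5084 + 2 \cdot 551368\right)} = \frac{1}{-1092 + \left(817 - 571540 - 5084 + 1102736\right)} = \frac{1}{-1092 + 526929} = \frac{1}{525837}$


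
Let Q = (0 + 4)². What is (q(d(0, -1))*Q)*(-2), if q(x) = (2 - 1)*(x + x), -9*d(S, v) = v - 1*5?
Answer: -128/3 ≈ -42.667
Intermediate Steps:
Q = 16 (Q = 4² = 16)
d(S, v) = 5/9 - v/9 (d(S, v) = -(v - 1*5)/9 = -(v - 5)/9 = -(-5 + v)/9 = 5/9 - v/9)
q(x) = 2*x (q(x) = 1*(2*x) = 2*x)
(q(d(0, -1))*Q)*(-2) = ((2*(5/9 - ⅑*(-1)))*16)*(-2) = ((2*(5/9 + ⅑))*16)*(-2) = ((2*(⅔))*16)*(-2) = ((4/3)*16)*(-2) = (64/3)*(-2) = -128/3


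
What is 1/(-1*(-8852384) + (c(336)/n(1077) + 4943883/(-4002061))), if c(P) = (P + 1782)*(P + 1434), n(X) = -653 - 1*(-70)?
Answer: 333314509/2948484305198849 ≈ 1.1305e-7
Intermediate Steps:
n(X) = -583 (n(X) = -653 + 70 = -583)
c(P) = (1434 + P)*(1782 + P) (c(P) = (1782 + P)*(1434 + P) = (1434 + P)*(1782 + P))
1/(-1*(-8852384) + (c(336)/n(1077) + 4943883/(-4002061))) = 1/(-1*(-8852384) + ((2555388 + 336**2 + 3216*336)/(-583) + 4943883/(-4002061))) = 1/(8852384 + ((2555388 + 112896 + 1080576)*(-1/583) + 4943883*(-1/4002061))) = 1/(8852384 + (3748860*(-1/583) - 706269/571723)) = 1/(8852384 + (-3748860/583 - 706269/571723)) = 1/(8852384 - 2143721240607/333314509) = 1/(2948484305198849/333314509) = 333314509/2948484305198849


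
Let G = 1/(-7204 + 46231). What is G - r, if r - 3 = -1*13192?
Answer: 514727104/39027 ≈ 13189.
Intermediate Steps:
r = -13189 (r = 3 - 1*13192 = 3 - 13192 = -13189)
G = 1/39027 ≈ 2.5623e-5
G - r = 1/39027 - 1*(-13189) = 1/39027 + 13189 = 514727104/39027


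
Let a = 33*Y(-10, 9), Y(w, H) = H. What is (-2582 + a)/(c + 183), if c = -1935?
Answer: 2285/1752 ≈ 1.3042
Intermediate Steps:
a = 297 (a = 33*9 = 297)
(-2582 + a)/(c + 183) = (-2582 + 297)/(-1935 + 183) = -2285/(-1752) = -2285*(-1/1752) = 2285/1752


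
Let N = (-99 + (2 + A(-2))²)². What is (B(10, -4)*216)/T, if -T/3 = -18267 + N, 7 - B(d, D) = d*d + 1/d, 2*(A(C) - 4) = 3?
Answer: -178752/438385 ≈ -0.40775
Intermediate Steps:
A(C) = 11/2 (A(C) = 4 + (½)*3 = 4 + 3/2 = 11/2)
N = 29241/16 (N = (-99 + (2 + 11/2)²)² = (-99 + (15/2)²)² = (-99 + 225/4)² = (-171/4)² = 29241/16 ≈ 1827.6)
B(d, D) = 7 - 1/d - d² (B(d, D) = 7 - (d*d + 1/d) = 7 - (d² + 1/d) = 7 - (1/d + d²) = 7 + (-1/d - d²) = 7 - 1/d - d²)
T = 789093/16 (T = -3*(-18267 + 29241/16) = -3*(-263031/16) = 789093/16 ≈ 49318.)
(B(10, -4)*216)/T = ((7 - 1/10 - 1*10²)*216)/(789093/16) = ((7 - 1*⅒ - 1*100)*216)*(16/789093) = ((7 - ⅒ - 100)*216)*(16/789093) = -931/10*216*(16/789093) = -100548/5*16/789093 = -178752/438385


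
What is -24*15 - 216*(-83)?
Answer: 17568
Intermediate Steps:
-24*15 - 216*(-83) = -360 + 17928 = 17568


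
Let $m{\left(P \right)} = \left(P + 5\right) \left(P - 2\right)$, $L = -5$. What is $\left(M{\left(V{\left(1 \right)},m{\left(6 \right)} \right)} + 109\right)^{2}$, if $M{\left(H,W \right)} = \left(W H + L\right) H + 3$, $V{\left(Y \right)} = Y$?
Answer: $22801$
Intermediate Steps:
$m{\left(P \right)} = \left(-2 + P\right) \left(5 + P\right)$ ($m{\left(P \right)} = \left(5 + P\right) \left(-2 + P\right) = \left(-2 + P\right) \left(5 + P\right)$)
$M{\left(H,W \right)} = 3 + H \left(-5 + H W\right)$ ($M{\left(H,W \right)} = \left(W H - 5\right) H + 3 = \left(H W - 5\right) H + 3 = \left(-5 + H W\right) H + 3 = H \left(-5 + H W\right) + 3 = 3 + H \left(-5 + H W\right)$)
$\left(M{\left(V{\left(1 \right)},m{\left(6 \right)} \right)} + 109\right)^{2} = \left(\left(3 - 5 + \left(-10 + 6^{2} + 3 \cdot 6\right) 1^{2}\right) + 109\right)^{2} = \left(\left(3 - 5 + \left(-10 + 36 + 18\right) 1\right) + 109\right)^{2} = \left(\left(3 - 5 + 44 \cdot 1\right) + 109\right)^{2} = \left(\left(3 - 5 + 44\right) + 109\right)^{2} = \left(42 + 109\right)^{2} = 151^{2} = 22801$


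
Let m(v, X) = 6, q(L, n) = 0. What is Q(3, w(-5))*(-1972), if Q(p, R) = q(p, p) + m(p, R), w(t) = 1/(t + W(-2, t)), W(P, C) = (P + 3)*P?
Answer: -11832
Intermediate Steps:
W(P, C) = P*(3 + P) (W(P, C) = (3 + P)*P = P*(3 + P))
w(t) = 1/(-2 + t) (w(t) = 1/(t - 2*(3 - 2)) = 1/(t - 2*1) = 1/(t - 2) = 1/(-2 + t))
Q(p, R) = 6 (Q(p, R) = 0 + 6 = 6)
Q(3, w(-5))*(-1972) = 6*(-1972) = -11832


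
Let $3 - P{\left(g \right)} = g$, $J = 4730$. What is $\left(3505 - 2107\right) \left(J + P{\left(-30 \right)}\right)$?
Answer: $6658674$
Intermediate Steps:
$P{\left(g \right)} = 3 - g$
$\left(3505 - 2107\right) \left(J + P{\left(-30 \right)}\right) = \left(3505 - 2107\right) \left(4730 + \left(3 - -30\right)\right) = 1398 \left(4730 + \left(3 + 30\right)\right) = 1398 \left(4730 + 33\right) = 1398 \cdot 4763 = 6658674$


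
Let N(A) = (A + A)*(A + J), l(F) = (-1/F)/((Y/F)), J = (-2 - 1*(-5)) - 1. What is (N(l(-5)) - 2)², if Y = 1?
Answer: 16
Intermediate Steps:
J = 2 (J = (-2 + 5) - 1 = 3 - 1 = 2)
l(F) = -1 (l(F) = (-1/F)/((1/F)) = (-1/F)/(1/F) = (-1/F)*F = -1)
N(A) = 2*A*(2 + A) (N(A) = (A + A)*(A + 2) = (2*A)*(2 + A) = 2*A*(2 + A))
(N(l(-5)) - 2)² = (2*(-1)*(2 - 1) - 2)² = (2*(-1)*1 - 2)² = (-2 - 2)² = (-4)² = 16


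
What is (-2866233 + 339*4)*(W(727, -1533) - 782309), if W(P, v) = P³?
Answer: -1098560789642298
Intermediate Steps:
(-2866233 + 339*4)*(W(727, -1533) - 782309) = (-2866233 + 339*4)*(727³ - 782309) = (-2866233 + 1356)*(384240583 - 782309) = -2864877*383458274 = -1098560789642298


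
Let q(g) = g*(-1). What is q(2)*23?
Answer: -46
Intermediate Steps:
q(g) = -g
q(2)*23 = -1*2*23 = -2*23 = -46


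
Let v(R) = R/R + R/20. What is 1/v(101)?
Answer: 20/121 ≈ 0.16529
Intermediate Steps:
v(R) = 1 + R/20 (v(R) = 1 + R*(1/20) = 1 + R/20)
1/v(101) = 1/(1 + (1/20)*101) = 1/(1 + 101/20) = 1/(121/20) = 20/121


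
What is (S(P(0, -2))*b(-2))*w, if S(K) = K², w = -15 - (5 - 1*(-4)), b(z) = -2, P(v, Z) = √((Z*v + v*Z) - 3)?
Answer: -144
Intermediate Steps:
P(v, Z) = √(-3 + 2*Z*v) (P(v, Z) = √((Z*v + Z*v) - 3) = √(2*Z*v - 3) = √(-3 + 2*Z*v))
w = -24 (w = -15 - (5 + 4) = -15 - 1*9 = -15 - 9 = -24)
(S(P(0, -2))*b(-2))*w = ((√(-3 + 2*(-2)*0))²*(-2))*(-24) = ((√(-3 + 0))²*(-2))*(-24) = ((√(-3))²*(-2))*(-24) = ((I*√3)²*(-2))*(-24) = -3*(-2)*(-24) = 6*(-24) = -144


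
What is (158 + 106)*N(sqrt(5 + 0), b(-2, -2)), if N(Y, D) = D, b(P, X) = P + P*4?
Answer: -2640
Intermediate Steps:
b(P, X) = 5*P (b(P, X) = P + 4*P = 5*P)
(158 + 106)*N(sqrt(5 + 0), b(-2, -2)) = (158 + 106)*(5*(-2)) = 264*(-10) = -2640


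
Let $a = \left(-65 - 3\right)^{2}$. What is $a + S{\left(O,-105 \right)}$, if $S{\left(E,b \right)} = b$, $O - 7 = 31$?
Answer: $4519$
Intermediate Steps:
$O = 38$ ($O = 7 + 31 = 38$)
$a = 4624$ ($a = \left(-68\right)^{2} = 4624$)
$a + S{\left(O,-105 \right)} = 4624 - 105 = 4519$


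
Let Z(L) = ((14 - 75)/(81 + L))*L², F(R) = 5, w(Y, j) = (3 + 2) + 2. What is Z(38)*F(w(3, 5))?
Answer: -440420/119 ≈ -3701.0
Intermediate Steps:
w(Y, j) = 7 (w(Y, j) = 5 + 2 = 7)
Z(L) = -61*L²/(81 + L) (Z(L) = (-61/(81 + L))*L² = -61*L²/(81 + L))
Z(38)*F(w(3, 5)) = -61*38²/(81 + 38)*5 = -61*1444/119*5 = -61*1444*1/119*5 = -88084/119*5 = -440420/119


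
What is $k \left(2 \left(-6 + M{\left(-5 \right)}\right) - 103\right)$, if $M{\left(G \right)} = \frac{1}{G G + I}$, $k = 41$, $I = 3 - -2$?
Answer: $- \frac{70684}{15} \approx -4712.3$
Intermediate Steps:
$I = 5$ ($I = 3 + 2 = 5$)
$M{\left(G \right)} = \frac{1}{5 + G^{2}}$ ($M{\left(G \right)} = \frac{1}{G G + 5} = \frac{1}{G^{2} + 5} = \frac{1}{5 + G^{2}}$)
$k \left(2 \left(-6 + M{\left(-5 \right)}\right) - 103\right) = 41 \left(2 \left(-6 + \frac{1}{5 + \left(-5\right)^{2}}\right) - 103\right) = 41 \left(2 \left(-6 + \frac{1}{5 + 25}\right) - 103\right) = 41 \left(2 \left(-6 + \frac{1}{30}\right) - 103\right) = 41 \left(2 \left(- \frac{179}{30}\right) - 103\right) = 41 \left(- \frac{179}{15} - 103\right) = 41 \left(- \frac{1724}{15}\right) = - \frac{70684}{15}$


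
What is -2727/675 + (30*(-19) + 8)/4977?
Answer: -516727/124425 ≈ -4.1529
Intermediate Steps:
-2727/675 + (30*(-19) + 8)/4977 = -2727*1/675 + (-570 + 8)*(1/4977) = -101/25 - 562*1/4977 = -101/25 - 562/4977 = -516727/124425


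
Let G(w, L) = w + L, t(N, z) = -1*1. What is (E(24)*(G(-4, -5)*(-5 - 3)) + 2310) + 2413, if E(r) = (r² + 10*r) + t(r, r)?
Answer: 63403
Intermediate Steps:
t(N, z) = -1
G(w, L) = L + w
E(r) = -1 + r² + 10*r (E(r) = (r² + 10*r) - 1 = -1 + r² + 10*r)
(E(24)*(G(-4, -5)*(-5 - 3)) + 2310) + 2413 = ((-1 + 24² + 10*24)*((-5 - 4)*(-5 - 3)) + 2310) + 2413 = ((-1 + 576 + 240)*(-9*(-8)) + 2310) + 2413 = (815*72 + 2310) + 2413 = (58680 + 2310) + 2413 = 60990 + 2413 = 63403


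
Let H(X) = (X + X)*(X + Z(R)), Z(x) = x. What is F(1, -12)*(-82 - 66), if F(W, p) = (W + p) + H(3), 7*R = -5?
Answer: -2812/7 ≈ -401.71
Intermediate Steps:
R = -5/7 (R = (⅐)*(-5) = -5/7 ≈ -0.71429)
H(X) = 2*X*(-5/7 + X) (H(X) = (X + X)*(X - 5/7) = (2*X)*(-5/7 + X) = 2*X*(-5/7 + X))
F(W, p) = 96/7 + W + p (F(W, p) = (W + p) + (2/7)*3*(-5 + 7*3) = (W + p) + (2/7)*3*(-5 + 21) = (W + p) + (2/7)*3*16 = (W + p) + 96/7 = 96/7 + W + p)
F(1, -12)*(-82 - 66) = (96/7 + 1 - 12)*(-82 - 66) = (19/7)*(-148) = -2812/7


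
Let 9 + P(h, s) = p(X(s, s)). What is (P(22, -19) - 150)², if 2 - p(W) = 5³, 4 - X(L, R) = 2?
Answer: 79524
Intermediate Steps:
X(L, R) = 2 (X(L, R) = 4 - 1*2 = 4 - 2 = 2)
p(W) = -123 (p(W) = 2 - 1*5³ = 2 - 1*125 = 2 - 125 = -123)
P(h, s) = -132 (P(h, s) = -9 - 123 = -132)
(P(22, -19) - 150)² = (-132 - 150)² = (-282)² = 79524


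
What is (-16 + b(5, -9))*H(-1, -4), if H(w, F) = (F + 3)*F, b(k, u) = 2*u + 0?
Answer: -136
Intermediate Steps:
b(k, u) = 2*u
H(w, F) = F*(3 + F) (H(w, F) = (3 + F)*F = F*(3 + F))
(-16 + b(5, -9))*H(-1, -4) = (-16 + 2*(-9))*(-4*(3 - 4)) = (-16 - 18)*(-4*(-1)) = -34*4 = -136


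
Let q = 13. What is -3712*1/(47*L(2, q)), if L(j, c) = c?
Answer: -3712/611 ≈ -6.0753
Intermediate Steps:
-3712*1/(47*L(2, q)) = -3712/(13*47) = -3712/611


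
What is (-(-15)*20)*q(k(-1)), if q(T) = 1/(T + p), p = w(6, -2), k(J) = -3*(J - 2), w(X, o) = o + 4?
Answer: 300/11 ≈ 27.273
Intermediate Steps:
w(X, o) = 4 + o
k(J) = 6 - 3*J (k(J) = -3*(-2 + J) = 6 - 3*J)
p = 2 (p = 4 - 2 = 2)
q(T) = 1/(2 + T) (q(T) = 1/(T + 2) = 1/(2 + T))
(-(-15)*20)*q(k(-1)) = (-(-15)*20)/(2 + (6 - 3*(-1))) = (-15*(-20))/(2 + (6 + 3)) = 300/(2 + 9) = 300/11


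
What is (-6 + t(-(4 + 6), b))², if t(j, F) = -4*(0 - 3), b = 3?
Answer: 36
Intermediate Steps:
t(j, F) = 12 (t(j, F) = -4*(-3) = 12)
(-6 + t(-(4 + 6), b))² = (-6 + 12)² = 6² = 36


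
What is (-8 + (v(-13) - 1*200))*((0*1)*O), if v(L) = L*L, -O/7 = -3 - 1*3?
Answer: 0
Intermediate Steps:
O = 42 (O = -7*(-3 - 1*3) = -7*(-3 - 3) = -7*(-6) = 42)
v(L) = L²
(-8 + (v(-13) - 1*200))*((0*1)*O) = (-8 + ((-13)² - 1*200))*((0*1)*42) = (-8 + (169 - 200))*(0*42) = (-8 - 31)*0 = -39*0 = 0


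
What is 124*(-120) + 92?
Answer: -14788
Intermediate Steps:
124*(-120) + 92 = -14880 + 92 = -14788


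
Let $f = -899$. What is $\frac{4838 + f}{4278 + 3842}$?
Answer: $\frac{3939}{8120} \approx 0.4851$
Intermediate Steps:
$\frac{4838 + f}{4278 + 3842} = \frac{4838 - 899}{4278 + 3842} = \frac{3939}{8120}$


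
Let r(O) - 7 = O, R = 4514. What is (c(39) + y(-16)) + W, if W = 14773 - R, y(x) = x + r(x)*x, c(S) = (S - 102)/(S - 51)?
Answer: 41569/4 ≈ 10392.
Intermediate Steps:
c(S) = (-102 + S)/(-51 + S)
r(O) = 7 + O
y(x) = x + x*(7 + x) (y(x) = x + (7 + x)*x = x + x*(7 + x))
W = 10259 (W = 14773 - 1*4514 = 14773 - 4514 = 10259)
(c(39) + y(-16)) + W = ((-102 + 39)/(-51 + 39) - 16*(8 - 16)) + 10259 = (-63/(-12) - 16*(-8)) + 10259 = (-1/12*(-63) + 128) + 10259 = (21/4 + 128) + 10259 = 533/4 + 10259 = 41569/4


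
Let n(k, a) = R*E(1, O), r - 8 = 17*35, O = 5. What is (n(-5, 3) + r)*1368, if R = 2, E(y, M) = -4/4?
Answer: 822168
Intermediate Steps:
E(y, M) = -1 (E(y, M) = -4*1/4 = -1)
r = 603 (r = 8 + 17*35 = 8 + 595 = 603)
n(k, a) = -2 (n(k, a) = 2*(-1) = -2)
(n(-5, 3) + r)*1368 = (-2 + 603)*1368 = 601*1368 = 822168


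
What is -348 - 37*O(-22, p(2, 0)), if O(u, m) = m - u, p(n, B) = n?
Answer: -1236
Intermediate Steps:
-348 - 37*O(-22, p(2, 0)) = -348 - 37*(2 - 1*(-22)) = -348 - 37*(2 + 22) = -348 - 37*24 = -348 - 888 = -1236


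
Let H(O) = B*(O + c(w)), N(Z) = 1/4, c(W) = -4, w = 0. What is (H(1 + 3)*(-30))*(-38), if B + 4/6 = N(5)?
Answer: 0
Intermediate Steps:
N(Z) = ¼
B = -5/12 (B = -⅔ + ¼ = -5/12 ≈ -0.41667)
H(O) = 5/3 - 5*O/12 (H(O) = -5*(O - 4)/12 = -5*(-4 + O)/12 = 5/3 - 5*O/12)
(H(1 + 3)*(-30))*(-38) = ((5/3 - 5*(1 + 3)/12)*(-30))*(-38) = ((5/3 - 5/12*4)*(-30))*(-38) = ((5/3 - 5/3)*(-30))*(-38) = (0*(-30))*(-38) = 0*(-38) = 0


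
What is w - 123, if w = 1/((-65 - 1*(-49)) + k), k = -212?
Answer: -28045/228 ≈ -123.00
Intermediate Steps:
w = -1/228 (w = 1/((-65 - 1*(-49)) - 212) = 1/((-65 + 49) - 212) = 1/(-16 - 212) = 1/(-228) = -1/228 ≈ -0.0043860)
w - 123 = -1/228 - 123 = -28045/228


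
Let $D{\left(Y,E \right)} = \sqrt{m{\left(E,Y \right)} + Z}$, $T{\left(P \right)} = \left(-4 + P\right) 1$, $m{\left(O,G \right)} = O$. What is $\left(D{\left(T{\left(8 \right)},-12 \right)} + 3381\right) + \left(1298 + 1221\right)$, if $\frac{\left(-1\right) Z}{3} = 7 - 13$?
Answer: $5900 + \sqrt{6} \approx 5902.5$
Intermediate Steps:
$Z = 18$ ($Z = - 3 \left(7 - 13\right) = \left(-3\right) \left(-6\right) = 18$)
$T{\left(P \right)} = -4 + P$
$D{\left(Y,E \right)} = \sqrt{18 + E}$ ($D{\left(Y,E \right)} = \sqrt{E + 18} = \sqrt{18 + E}$)
$\left(D{\left(T{\left(8 \right)},-12 \right)} + 3381\right) + \left(1298 + 1221\right) = \left(\sqrt{18 - 12} + 3381\right) + \left(1298 + 1221\right) = \left(\sqrt{6} + 3381\right) + 2519 = \left(3381 + \sqrt{6}\right) + 2519 = 5900 + \sqrt{6}$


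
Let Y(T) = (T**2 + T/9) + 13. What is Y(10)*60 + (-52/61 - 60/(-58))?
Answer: 36336226/5307 ≈ 6846.9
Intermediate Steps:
Y(T) = 13 + T**2 + T/9 (Y(T) = (T**2 + T/9) + 13 = 13 + T**2 + T/9)
Y(10)*60 + (-52/61 - 60/(-58)) = (13 + 10**2 + (1/9)*10)*60 + (-52/61 - 60/(-58)) = (13 + 100 + 10/9)*60 + (-52*1/61 - 60*(-1/58)) = (1027/9)*60 + (-52/61 + 30/29) = 20540/3 + 322/1769 = 36336226/5307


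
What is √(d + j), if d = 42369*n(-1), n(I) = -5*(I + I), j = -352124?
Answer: √71566 ≈ 267.52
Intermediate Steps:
n(I) = -10*I
d = 423690 (d = 42369*(-10*(-1)) = 42369*10 = 423690)
√(d + j) = √(423690 - 352124) = √71566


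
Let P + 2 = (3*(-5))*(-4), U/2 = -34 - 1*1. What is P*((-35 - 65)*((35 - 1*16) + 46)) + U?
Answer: -377070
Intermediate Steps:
U = -70 (U = 2*(-34 - 1*1) = 2*(-34 - 1) = 2*(-35) = -70)
P = 58 (P = -2 + (3*(-5))*(-4) = -2 - 15*(-4) = -2 + 60 = 58)
P*((-35 - 65)*((35 - 1*16) + 46)) + U = 58*((-35 - 65)*((35 - 1*16) + 46)) - 70 = 58*(-100*((35 - 16) + 46)) - 70 = 58*(-100*(19 + 46)) - 70 = 58*(-100*65) - 70 = 58*(-6500) - 70 = -377000 - 70 = -377070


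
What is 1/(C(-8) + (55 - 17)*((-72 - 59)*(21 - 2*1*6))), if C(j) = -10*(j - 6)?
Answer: -1/44662 ≈ -2.2390e-5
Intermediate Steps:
C(j) = 60 - 10*j (C(j) = -10*(-6 + j) = 60 - 10*j)
1/(C(-8) + (55 - 17)*((-72 - 59)*(21 - 2*1*6))) = 1/((60 - 10*(-8)) + (55 - 17)*((-72 - 59)*(21 - 2*1*6))) = 1/((60 + 80) + 38*(-131*(21 - 2*6))) = 1/(140 + 38*(-131*(21 - 12))) = 1/(140 + 38*(-131*9)) = 1/(140 + 38*(-1179)) = 1/(140 - 44802) = 1/(-44662) = -1/44662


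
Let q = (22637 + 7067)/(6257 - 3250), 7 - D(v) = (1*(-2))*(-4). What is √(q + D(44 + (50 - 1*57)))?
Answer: √80277879/3007 ≈ 2.9796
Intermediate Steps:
D(v) = -1 (D(v) = 7 - 1*(-2)*(-4) = 7 - (-2)*(-4) = 7 - 1*8 = 7 - 8 = -1)
q = 29704/3007 ≈ 9.8783
√(q + D(44 + (50 - 1*57))) = √(29704/3007 - 1) = √(26697/3007) = √80277879/3007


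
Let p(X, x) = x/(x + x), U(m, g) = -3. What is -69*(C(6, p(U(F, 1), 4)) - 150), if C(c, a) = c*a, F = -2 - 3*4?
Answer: 10143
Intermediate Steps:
F = -14 (F = -2 - 12 = -14)
p(X, x) = 1/2 (p(X, x) = x/((2*x)) = (1/(2*x))*x = 1/2)
C(c, a) = a*c
-69*(C(6, p(U(F, 1), 4)) - 150) = -69*((1/2)*6 - 150) = -69*(3 - 150) = -69*(-147) = 10143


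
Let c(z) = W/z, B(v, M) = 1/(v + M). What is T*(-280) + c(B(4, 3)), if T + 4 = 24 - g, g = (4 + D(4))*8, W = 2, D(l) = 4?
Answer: 12334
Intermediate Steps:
g = 64 (g = (4 + 4)*8 = 8*8 = 64)
B(v, M) = 1/(M + v)
c(z) = 2/z
T = -44 (T = -4 + (24 - 1*64) = -4 + (24 - 64) = -4 - 40 = -44)
T*(-280) + c(B(4, 3)) = -44*(-280) + 2/(1/(3 + 4)) = 12320 + 2/(1/7) = 12320 + 2/(⅐) = 12320 + 2*7 = 12320 + 14 = 12334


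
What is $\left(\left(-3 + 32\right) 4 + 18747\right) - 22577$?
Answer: $-3714$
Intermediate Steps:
$\left(\left(-3 + 32\right) 4 + 18747\right) - 22577 = \left(29 \cdot 4 + 18747\right) - 22577 = \left(116 + 18747\right) - 22577 = 18863 - 22577 = -3714$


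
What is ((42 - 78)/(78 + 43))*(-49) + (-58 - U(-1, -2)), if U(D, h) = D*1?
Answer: -5133/121 ≈ -42.422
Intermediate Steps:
U(D, h) = D
((42 - 78)/(78 + 43))*(-49) + (-58 - U(-1, -2)) = ((42 - 78)/(78 + 43))*(-49) + (-58 - 1*(-1)) = -36/121*(-49) + (-58 + 1) = -36*1/121*(-49) - 57 = -36/121*(-49) - 57 = 1764/121 - 57 = -5133/121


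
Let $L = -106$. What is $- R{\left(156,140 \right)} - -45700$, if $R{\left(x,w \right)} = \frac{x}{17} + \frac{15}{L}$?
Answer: $\frac{82335119}{1802} \approx 45691.0$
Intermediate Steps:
$R{\left(x,w \right)} = - \frac{15}{106} + \frac{x}{17}$ ($R{\left(x,w \right)} = \frac{x}{17} + \frac{15}{-106} = x \frac{1}{17} + 15 \left(- \frac{1}{106}\right) = \frac{x}{17} - \frac{15}{106} = - \frac{15}{106} + \frac{x}{17}$)
$- R{\left(156,140 \right)} - -45700 = - (- \frac{15}{106} + \frac{1}{17} \cdot 156) - -45700 = - (- \frac{15}{106} + \frac{156}{17}) + 45700 = \left(-1\right) \frac{16281}{1802} + 45700 = - \frac{16281}{1802} + 45700 = \frac{82335119}{1802}$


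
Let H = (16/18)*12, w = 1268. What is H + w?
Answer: 3836/3 ≈ 1278.7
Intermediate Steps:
H = 32/3 (H = (16*(1/18))*12 = (8/9)*12 = 32/3 ≈ 10.667)
H + w = 32/3 + 1268 = 3836/3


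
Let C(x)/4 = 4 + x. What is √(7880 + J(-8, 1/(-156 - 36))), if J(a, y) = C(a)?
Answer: 2*√1966 ≈ 88.679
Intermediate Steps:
C(x) = 16 + 4*x (C(x) = 4*(4 + x) = 16 + 4*x)
J(a, y) = 16 + 4*a
√(7880 + J(-8, 1/(-156 - 36))) = √(7880 + (16 + 4*(-8))) = √(7880 + (16 - 32)) = √(7880 - 16) = √7864 = 2*√1966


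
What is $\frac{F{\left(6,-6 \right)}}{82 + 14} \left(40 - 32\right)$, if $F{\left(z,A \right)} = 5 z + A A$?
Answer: $\frac{11}{2} \approx 5.5$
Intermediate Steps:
$F{\left(z,A \right)} = A^{2} + 5 z$ ($F{\left(z,A \right)} = 5 z + A^{2} = A^{2} + 5 z$)
$\frac{F{\left(6,-6 \right)}}{82 + 14} \left(40 - 32\right) = \frac{\left(-6\right)^{2} + 5 \cdot 6}{82 + 14} \left(40 - 32\right) = \frac{36 + 30}{96} \left(40 - 32\right) = \frac{1}{96} \cdot 66 \cdot 8 = \frac{11}{16} \cdot 8 = \frac{11}{2}$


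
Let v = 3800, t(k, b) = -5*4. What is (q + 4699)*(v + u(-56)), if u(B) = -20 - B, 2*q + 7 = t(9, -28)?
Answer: 17973578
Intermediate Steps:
t(k, b) = -20
q = -27/2 (q = -7/2 + (½)*(-20) = -7/2 - 10 = -27/2 ≈ -13.500)
(q + 4699)*(v + u(-56)) = (-27/2 + 4699)*(3800 + (-20 - 1*(-56))) = 9371*(3800 + (-20 + 56))/2 = 9371*(3800 + 36)/2 = (9371/2)*3836 = 17973578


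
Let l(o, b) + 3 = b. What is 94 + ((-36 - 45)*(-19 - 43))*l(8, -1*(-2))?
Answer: -4928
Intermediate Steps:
l(o, b) = -3 + b
94 + ((-36 - 45)*(-19 - 43))*l(8, -1*(-2)) = 94 + ((-36 - 45)*(-19 - 43))*(-3 - 1*(-2)) = 94 + (-81*(-62))*(-3 + 2) = 94 + 5022*(-1) = 94 - 5022 = -4928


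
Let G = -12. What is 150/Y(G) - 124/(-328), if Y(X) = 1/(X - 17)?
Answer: -356669/82 ≈ -4349.6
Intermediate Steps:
Y(X) = 1/(-17 + X)
150/Y(G) - 124/(-328) = 150/(1/(-17 - 12)) - 124/(-328) = 150/(1/(-29)) - 124*(-1/328) = 150/(-1/29) + 31/82 = 150*(-29) + 31/82 = -4350 + 31/82 = -356669/82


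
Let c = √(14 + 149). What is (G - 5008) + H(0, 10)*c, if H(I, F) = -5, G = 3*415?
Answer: -3763 - 5*√163 ≈ -3826.8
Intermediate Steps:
G = 1245
c = √163 ≈ 12.767
(G - 5008) + H(0, 10)*c = (1245 - 5008) - 5*√163 = -3763 - 5*√163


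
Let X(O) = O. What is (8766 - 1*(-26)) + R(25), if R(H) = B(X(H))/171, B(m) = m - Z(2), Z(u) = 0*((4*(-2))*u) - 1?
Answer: 1503458/171 ≈ 8792.2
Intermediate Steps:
Z(u) = -1 (Z(u) = 0*(-8*u) - 1 = 0 - 1 = -1)
B(m) = 1 + m (B(m) = m - 1*(-1) = m + 1 = 1 + m)
R(H) = 1/171 + H/171 (R(H) = (1 + H)/171 = (1 + H)*(1/171) = 1/171 + H/171)
(8766 - 1*(-26)) + R(25) = (8766 - 1*(-26)) + (1/171 + (1/171)*25) = (8766 + 26) + (1/171 + 25/171) = 8792 + 26/171 = 1503458/171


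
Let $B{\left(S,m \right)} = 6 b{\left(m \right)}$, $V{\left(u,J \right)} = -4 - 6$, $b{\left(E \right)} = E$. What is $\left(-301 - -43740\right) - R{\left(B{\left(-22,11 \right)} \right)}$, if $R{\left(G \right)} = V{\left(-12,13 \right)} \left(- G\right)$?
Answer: $42779$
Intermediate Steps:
$V{\left(u,J \right)} = -10$ ($V{\left(u,J \right)} = -4 - 6 = -10$)
$B{\left(S,m \right)} = 6 m$
$R{\left(G \right)} = 10 G$ ($R{\left(G \right)} = - 10 \left(- G\right) = 10 G$)
$\left(-301 - -43740\right) - R{\left(B{\left(-22,11 \right)} \right)} = \left(-301 - -43740\right) - 10 \cdot 6 \cdot 11 = \left(-301 + 43740\right) - 10 \cdot 66 = 43439 - 660 = 42779$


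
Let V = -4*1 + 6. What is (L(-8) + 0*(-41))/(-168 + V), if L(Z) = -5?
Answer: 5/166 ≈ 0.030120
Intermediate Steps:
V = 2 (V = -4 + 6 = 2)
(L(-8) + 0*(-41))/(-168 + V) = (-5 + 0*(-41))/(-168 + 2) = (-5 + 0)/(-166) = -5*(-1/166) = 5/166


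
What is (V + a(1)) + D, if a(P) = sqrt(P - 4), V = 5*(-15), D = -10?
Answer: -85 + I*sqrt(3) ≈ -85.0 + 1.732*I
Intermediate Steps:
V = -75
a(P) = sqrt(-4 + P)
(V + a(1)) + D = (-75 + sqrt(-4 + 1)) - 10 = (-75 + sqrt(-3)) - 10 = (-75 + I*sqrt(3)) - 10 = -85 + I*sqrt(3)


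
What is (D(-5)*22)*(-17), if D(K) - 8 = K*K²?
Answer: 43758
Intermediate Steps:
D(K) = 8 + K³ (D(K) = 8 + K*K² = 8 + K³)
(D(-5)*22)*(-17) = ((8 + (-5)³)*22)*(-17) = ((8 - 125)*22)*(-17) = -117*22*(-17) = -2574*(-17) = 43758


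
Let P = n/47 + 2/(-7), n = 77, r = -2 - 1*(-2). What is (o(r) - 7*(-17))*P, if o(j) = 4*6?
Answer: 63635/329 ≈ 193.42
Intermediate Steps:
r = 0 (r = -2 + 2 = 0)
o(j) = 24
P = 445/329 (P = 77/47 + 2/(-7) = 77*(1/47) + 2*(-⅐) = 77/47 - 2/7 = 445/329 ≈ 1.3526)
(o(r) - 7*(-17))*P = (24 - 7*(-17))*(445/329) = (24 + 119)*(445/329) = 143*(445/329) = 63635/329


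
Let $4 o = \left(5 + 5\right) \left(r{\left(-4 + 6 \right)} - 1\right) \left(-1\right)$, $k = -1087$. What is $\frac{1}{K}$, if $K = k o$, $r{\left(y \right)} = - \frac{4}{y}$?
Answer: $- \frac{2}{16305} \approx -0.00012266$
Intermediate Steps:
$o = \frac{15}{2}$ ($o = \frac{\left(5 + 5\right) \left(- \frac{4}{-4 + 6} - 1\right) \left(-1\right)}{4} = \frac{10 \left(- \frac{4}{2} - 1\right) \left(-1\right)}{4} = \frac{10 \left(\left(-4\right) \frac{1}{2} - 1\right) \left(-1\right)}{4} = \frac{10 \left(-2 - 1\right) \left(-1\right)}{4} = \frac{10 \left(\left(-3\right) \left(-1\right)\right)}{4} = \frac{10 \cdot 3}{4} = \frac{1}{4} \cdot 30 = \frac{15}{2} \approx 7.5$)
$K = - \frac{16305}{2}$ ($K = \left(-1087\right) \frac{15}{2} = - \frac{16305}{2} \approx -8152.5$)
$\frac{1}{K} = \frac{1}{- \frac{16305}{2}} = - \frac{2}{16305}$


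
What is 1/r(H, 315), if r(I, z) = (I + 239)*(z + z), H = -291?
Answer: -1/32760 ≈ -3.0525e-5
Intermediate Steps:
r(I, z) = 2*z*(239 + I) (r(I, z) = (239 + I)*(2*z) = 2*z*(239 + I))
1/r(H, 315) = 1/(2*315*(239 - 291)) = 1/(2*315*(-52)) = 1/(-32760) = -1/32760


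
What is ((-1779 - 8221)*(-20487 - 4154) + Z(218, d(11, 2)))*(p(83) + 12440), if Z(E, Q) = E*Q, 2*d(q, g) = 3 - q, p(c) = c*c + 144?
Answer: 4798324949544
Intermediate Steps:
p(c) = 144 + c² (p(c) = c² + 144 = 144 + c²)
d(q, g) = 3/2 - q/2 (d(q, g) = (3 - q)/2 = 3/2 - q/2)
((-1779 - 8221)*(-20487 - 4154) + Z(218, d(11, 2)))*(p(83) + 12440) = ((-1779 - 8221)*(-20487 - 4154) + 218*(3/2 - ½*11))*((144 + 83²) + 12440) = (-10000*(-24641) + 218*(3/2 - 11/2))*((144 + 6889) + 12440) = (246410000 + 218*(-4))*(7033 + 12440) = (246410000 - 872)*19473 = 246409128*19473 = 4798324949544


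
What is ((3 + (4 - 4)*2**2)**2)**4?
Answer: 6561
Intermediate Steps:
((3 + (4 - 4)*2**2)**2)**4 = ((3 + 0*4)**2)**4 = ((3 + 0)**2)**4 = (3**2)**4 = 9**4 = 6561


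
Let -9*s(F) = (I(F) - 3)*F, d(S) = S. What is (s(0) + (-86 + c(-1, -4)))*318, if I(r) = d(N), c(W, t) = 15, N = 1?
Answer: -22578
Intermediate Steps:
I(r) = 1
s(F) = 2*F/9 (s(F) = -(1 - 3)*F/9 = -(-2)*F/9 = 2*F/9)
(s(0) + (-86 + c(-1, -4)))*318 = ((2/9)*0 + (-86 + 15))*318 = (0 - 71)*318 = -71*318 = -22578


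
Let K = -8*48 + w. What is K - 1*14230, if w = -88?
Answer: -14702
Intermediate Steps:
K = -472 (K = -8*48 - 88 = -384 - 88 = -472)
K - 1*14230 = -472 - 1*14230 = -472 - 14230 = -14702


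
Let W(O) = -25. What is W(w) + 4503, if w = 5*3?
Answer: 4478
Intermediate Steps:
w = 15
W(w) + 4503 = -25 + 4503 = 4478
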